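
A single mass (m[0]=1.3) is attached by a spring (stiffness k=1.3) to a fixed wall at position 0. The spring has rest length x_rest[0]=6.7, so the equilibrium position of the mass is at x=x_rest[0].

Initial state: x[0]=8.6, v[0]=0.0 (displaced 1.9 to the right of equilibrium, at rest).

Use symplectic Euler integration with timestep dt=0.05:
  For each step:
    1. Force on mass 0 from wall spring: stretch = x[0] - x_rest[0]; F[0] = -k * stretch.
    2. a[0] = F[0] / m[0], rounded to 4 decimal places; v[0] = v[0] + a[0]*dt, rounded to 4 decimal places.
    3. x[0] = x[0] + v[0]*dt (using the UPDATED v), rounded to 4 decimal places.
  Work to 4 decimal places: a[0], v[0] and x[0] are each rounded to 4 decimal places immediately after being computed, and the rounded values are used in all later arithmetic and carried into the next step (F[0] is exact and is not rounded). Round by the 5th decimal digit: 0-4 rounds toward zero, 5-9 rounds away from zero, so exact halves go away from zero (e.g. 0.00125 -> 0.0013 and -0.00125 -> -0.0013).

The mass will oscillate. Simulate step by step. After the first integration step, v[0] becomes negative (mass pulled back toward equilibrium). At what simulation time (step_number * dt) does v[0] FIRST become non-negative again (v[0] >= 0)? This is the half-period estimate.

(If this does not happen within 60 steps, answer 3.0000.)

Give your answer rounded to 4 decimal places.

Answer: 3.0000

Derivation:
Step 0: x=[8.6000] v=[0.0000]
Step 1: x=[8.5953] v=[-0.0950]
Step 2: x=[8.5858] v=[-0.1898]
Step 3: x=[8.5716] v=[-0.2841]
Step 4: x=[8.5527] v=[-0.3777]
Step 5: x=[8.5292] v=[-0.4703]
Step 6: x=[8.5011] v=[-0.5618]
Step 7: x=[8.4685] v=[-0.6519]
Step 8: x=[8.4315] v=[-0.7403]
Step 9: x=[8.3902] v=[-0.8269]
Step 10: x=[8.3446] v=[-0.9114]
Step 11: x=[8.2949] v=[-0.9936]
Step 12: x=[8.2412] v=[-1.0733]
Step 13: x=[8.1837] v=[-1.1504]
Step 14: x=[8.1225] v=[-1.2246]
Step 15: x=[8.0577] v=[-1.2957]
Step 16: x=[7.9895] v=[-1.3636]
Step 17: x=[7.9181] v=[-1.4281]
Step 18: x=[7.8437] v=[-1.4890]
Step 19: x=[7.7664] v=[-1.5462]
Step 20: x=[7.6864] v=[-1.5995]
Step 21: x=[7.6040] v=[-1.6488]
Step 22: x=[7.5193] v=[-1.6940]
Step 23: x=[7.4326] v=[-1.7350]
Step 24: x=[7.3440] v=[-1.7716]
Step 25: x=[7.2538] v=[-1.8038]
Step 26: x=[7.1622] v=[-1.8315]
Step 27: x=[7.0695] v=[-1.8546]
Step 28: x=[6.9758] v=[-1.8731]
Step 29: x=[6.8815] v=[-1.8869]
Step 30: x=[6.7867] v=[-1.8960]
Step 31: x=[6.6917] v=[-1.9003]
Step 32: x=[6.5967] v=[-1.8999]
Step 33: x=[6.5020] v=[-1.8947]
Step 34: x=[6.4078] v=[-1.8848]
Step 35: x=[6.3143] v=[-1.8702]
Step 36: x=[6.2218] v=[-1.8509]
Step 37: x=[6.1305] v=[-1.8270]
Step 38: x=[6.0406] v=[-1.7985]
Step 39: x=[5.9523] v=[-1.7655]
Step 40: x=[5.8659] v=[-1.7281]
Step 41: x=[5.7816] v=[-1.6864]
Step 42: x=[5.6996] v=[-1.6405]
Step 43: x=[5.6201] v=[-1.5905]
Step 44: x=[5.5433] v=[-1.5365]
Step 45: x=[5.4694] v=[-1.4787]
Step 46: x=[5.3985] v=[-1.4172]
Step 47: x=[5.3309] v=[-1.3521]
Step 48: x=[5.2667] v=[-1.2836]
Step 49: x=[5.2061] v=[-1.2119]
Step 50: x=[5.1492] v=[-1.1372]
Step 51: x=[5.0962] v=[-1.0597]
Step 52: x=[5.0472] v=[-0.9795]
Step 53: x=[5.0024] v=[-0.8969]
Step 54: x=[4.9618] v=[-0.8120]
Step 55: x=[4.9255] v=[-0.7251]
Step 56: x=[4.8937] v=[-0.6364]
Step 57: x=[4.8664] v=[-0.5461]
Step 58: x=[4.8437] v=[-0.4544]
Step 59: x=[4.8256] v=[-0.3616]
Step 60: x=[4.8122] v=[-0.2679]
v[0] did not become non-negative within 60 steps; using fallback time=3.0000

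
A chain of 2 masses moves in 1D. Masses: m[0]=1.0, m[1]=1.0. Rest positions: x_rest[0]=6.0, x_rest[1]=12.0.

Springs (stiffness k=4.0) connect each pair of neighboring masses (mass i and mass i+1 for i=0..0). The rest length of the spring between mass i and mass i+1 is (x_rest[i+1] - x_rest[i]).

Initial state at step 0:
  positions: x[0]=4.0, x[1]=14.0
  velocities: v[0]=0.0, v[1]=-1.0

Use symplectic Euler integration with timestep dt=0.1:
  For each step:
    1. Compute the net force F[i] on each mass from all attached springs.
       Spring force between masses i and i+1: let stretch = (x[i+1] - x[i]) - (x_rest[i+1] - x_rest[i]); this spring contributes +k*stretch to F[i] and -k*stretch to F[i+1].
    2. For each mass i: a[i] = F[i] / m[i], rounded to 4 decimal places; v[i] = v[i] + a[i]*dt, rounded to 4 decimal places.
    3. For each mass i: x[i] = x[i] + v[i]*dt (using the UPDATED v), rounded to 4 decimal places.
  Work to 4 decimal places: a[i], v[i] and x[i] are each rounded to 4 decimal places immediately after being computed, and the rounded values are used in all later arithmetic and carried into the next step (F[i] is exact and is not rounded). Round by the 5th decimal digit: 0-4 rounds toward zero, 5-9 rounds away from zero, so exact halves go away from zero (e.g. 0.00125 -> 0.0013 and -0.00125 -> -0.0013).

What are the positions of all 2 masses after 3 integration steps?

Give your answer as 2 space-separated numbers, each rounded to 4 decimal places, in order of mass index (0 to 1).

Step 0: x=[4.0000 14.0000] v=[0.0000 -1.0000]
Step 1: x=[4.1600 13.7400] v=[1.6000 -2.6000]
Step 2: x=[4.4632 13.3368] v=[3.0320 -4.0320]
Step 3: x=[4.8813 12.8187] v=[4.1814 -5.1814]

Answer: 4.8813 12.8187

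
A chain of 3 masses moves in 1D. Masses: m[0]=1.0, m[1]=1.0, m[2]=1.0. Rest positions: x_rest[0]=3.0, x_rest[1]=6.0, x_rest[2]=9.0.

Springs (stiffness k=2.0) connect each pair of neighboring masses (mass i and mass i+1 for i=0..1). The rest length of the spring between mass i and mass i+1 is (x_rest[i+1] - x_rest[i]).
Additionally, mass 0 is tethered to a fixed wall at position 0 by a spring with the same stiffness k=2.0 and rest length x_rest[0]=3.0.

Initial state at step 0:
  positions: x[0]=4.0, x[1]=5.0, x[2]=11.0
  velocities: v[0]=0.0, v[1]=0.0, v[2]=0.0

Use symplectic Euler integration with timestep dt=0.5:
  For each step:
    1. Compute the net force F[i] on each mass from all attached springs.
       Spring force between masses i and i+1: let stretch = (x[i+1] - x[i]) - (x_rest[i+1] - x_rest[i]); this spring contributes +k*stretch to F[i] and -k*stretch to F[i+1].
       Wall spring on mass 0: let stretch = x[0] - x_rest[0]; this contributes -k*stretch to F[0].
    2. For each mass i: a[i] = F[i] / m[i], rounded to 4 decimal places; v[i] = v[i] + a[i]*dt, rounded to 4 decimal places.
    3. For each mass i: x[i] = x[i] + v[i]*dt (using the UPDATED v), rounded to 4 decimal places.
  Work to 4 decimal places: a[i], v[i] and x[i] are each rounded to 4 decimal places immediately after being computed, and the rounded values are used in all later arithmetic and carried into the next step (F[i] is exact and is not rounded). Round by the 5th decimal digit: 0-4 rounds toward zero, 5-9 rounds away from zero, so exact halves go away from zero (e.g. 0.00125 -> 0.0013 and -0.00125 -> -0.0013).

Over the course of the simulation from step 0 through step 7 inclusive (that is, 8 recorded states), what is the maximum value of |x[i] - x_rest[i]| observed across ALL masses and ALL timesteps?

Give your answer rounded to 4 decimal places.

Answer: 2.5000

Derivation:
Step 0: x=[4.0000 5.0000 11.0000] v=[0.0000 0.0000 0.0000]
Step 1: x=[2.5000 7.5000 9.5000] v=[-3.0000 5.0000 -3.0000]
Step 2: x=[2.2500 8.5000 8.5000] v=[-0.5000 2.0000 -2.0000]
Step 3: x=[4.0000 6.3750 9.0000] v=[3.5000 -4.2500 1.0000]
Step 4: x=[4.9375 4.3750 9.6875] v=[1.8750 -4.0000 1.3750]
Step 5: x=[3.1250 5.3125 9.2188] v=[-3.6250 1.8750 -0.9375]
Step 6: x=[0.8438 7.1094 8.2969] v=[-4.5625 3.5938 -1.8438]
Step 7: x=[1.2735 6.3673 8.2813] v=[0.8593 -1.4843 -0.0313]
Max displacement = 2.5000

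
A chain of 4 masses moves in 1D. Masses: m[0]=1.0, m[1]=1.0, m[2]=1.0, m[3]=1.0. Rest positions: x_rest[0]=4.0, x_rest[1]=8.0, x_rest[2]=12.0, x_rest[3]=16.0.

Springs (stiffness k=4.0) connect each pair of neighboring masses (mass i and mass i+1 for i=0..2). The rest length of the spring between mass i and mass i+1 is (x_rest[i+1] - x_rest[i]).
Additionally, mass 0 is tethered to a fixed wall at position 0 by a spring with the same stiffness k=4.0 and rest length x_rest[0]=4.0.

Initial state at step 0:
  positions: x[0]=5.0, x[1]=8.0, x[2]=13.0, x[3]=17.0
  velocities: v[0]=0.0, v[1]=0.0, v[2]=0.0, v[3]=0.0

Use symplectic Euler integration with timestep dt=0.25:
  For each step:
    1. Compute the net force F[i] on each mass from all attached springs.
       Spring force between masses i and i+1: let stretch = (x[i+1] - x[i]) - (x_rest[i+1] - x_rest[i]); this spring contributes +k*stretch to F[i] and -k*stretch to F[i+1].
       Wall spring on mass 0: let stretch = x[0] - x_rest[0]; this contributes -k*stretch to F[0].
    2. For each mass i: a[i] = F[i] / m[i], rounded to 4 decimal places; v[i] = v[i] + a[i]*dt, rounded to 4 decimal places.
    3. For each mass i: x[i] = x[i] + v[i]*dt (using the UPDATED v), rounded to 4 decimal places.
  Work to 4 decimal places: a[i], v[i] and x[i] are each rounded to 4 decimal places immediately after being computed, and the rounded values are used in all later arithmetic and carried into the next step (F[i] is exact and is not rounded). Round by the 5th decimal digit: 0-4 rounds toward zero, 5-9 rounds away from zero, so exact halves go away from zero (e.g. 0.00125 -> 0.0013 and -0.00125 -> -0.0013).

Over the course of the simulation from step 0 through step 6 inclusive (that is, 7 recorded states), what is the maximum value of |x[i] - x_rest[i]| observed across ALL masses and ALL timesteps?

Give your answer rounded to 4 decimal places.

Step 0: x=[5.0000 8.0000 13.0000 17.0000] v=[0.0000 0.0000 0.0000 0.0000]
Step 1: x=[4.5000 8.5000 12.7500 17.0000] v=[-2.0000 2.0000 -1.0000 0.0000]
Step 2: x=[3.8750 9.0625 12.5000 16.9375] v=[-2.5000 2.2500 -1.0000 -0.2500]
Step 3: x=[3.5781 9.1875 12.5000 16.7656] v=[-1.1875 0.5000 0.0000 -0.6875]
Step 4: x=[3.7891 8.7383 12.7383 16.5273] v=[0.8438 -1.7969 0.9531 -0.9531]
Step 5: x=[4.2901 8.0518 12.9238 16.3418] v=[2.0039 -2.7461 0.7421 -0.7421]
Step 6: x=[4.6590 7.6429 12.7458 16.3018] v=[1.4755 -1.6358 -0.7119 -0.1601]
Max displacement = 1.1875

Answer: 1.1875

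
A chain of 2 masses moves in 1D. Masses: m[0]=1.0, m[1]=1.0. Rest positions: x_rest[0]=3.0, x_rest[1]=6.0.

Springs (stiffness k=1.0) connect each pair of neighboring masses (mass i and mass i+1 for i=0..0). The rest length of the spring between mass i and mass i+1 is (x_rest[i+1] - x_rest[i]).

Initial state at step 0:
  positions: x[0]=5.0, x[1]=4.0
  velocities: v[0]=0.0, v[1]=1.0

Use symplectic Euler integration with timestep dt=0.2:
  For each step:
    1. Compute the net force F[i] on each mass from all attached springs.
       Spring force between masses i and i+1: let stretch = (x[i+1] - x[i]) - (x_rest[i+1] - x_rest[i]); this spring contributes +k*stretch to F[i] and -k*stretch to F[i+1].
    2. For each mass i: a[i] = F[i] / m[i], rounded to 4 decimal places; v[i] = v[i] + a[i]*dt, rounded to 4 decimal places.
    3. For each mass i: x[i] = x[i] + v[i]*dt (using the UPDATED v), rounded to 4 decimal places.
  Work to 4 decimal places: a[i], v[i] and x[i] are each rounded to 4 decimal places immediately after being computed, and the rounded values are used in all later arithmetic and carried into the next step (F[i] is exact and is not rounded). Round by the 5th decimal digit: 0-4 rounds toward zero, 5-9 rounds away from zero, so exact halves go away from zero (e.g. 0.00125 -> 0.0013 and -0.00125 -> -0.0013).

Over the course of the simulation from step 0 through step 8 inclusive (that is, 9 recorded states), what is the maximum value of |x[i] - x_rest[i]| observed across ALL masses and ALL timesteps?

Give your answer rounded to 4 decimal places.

Step 0: x=[5.0000 4.0000] v=[0.0000 1.0000]
Step 1: x=[4.8400 4.3600] v=[-0.8000 1.8000]
Step 2: x=[4.5408 4.8592] v=[-1.4960 2.4960]
Step 3: x=[4.1343 5.4657] v=[-2.0323 3.0323]
Step 4: x=[3.6611 6.1389] v=[-2.3660 3.3660]
Step 5: x=[3.1670 6.8330] v=[-2.4704 3.4704]
Step 6: x=[2.6996 7.5004] v=[-2.3372 3.3372]
Step 7: x=[2.3042 8.0958] v=[-1.9770 2.9770]
Step 8: x=[2.0205 8.5795] v=[-1.4187 2.4187]
Max displacement = 2.5795

Answer: 2.5795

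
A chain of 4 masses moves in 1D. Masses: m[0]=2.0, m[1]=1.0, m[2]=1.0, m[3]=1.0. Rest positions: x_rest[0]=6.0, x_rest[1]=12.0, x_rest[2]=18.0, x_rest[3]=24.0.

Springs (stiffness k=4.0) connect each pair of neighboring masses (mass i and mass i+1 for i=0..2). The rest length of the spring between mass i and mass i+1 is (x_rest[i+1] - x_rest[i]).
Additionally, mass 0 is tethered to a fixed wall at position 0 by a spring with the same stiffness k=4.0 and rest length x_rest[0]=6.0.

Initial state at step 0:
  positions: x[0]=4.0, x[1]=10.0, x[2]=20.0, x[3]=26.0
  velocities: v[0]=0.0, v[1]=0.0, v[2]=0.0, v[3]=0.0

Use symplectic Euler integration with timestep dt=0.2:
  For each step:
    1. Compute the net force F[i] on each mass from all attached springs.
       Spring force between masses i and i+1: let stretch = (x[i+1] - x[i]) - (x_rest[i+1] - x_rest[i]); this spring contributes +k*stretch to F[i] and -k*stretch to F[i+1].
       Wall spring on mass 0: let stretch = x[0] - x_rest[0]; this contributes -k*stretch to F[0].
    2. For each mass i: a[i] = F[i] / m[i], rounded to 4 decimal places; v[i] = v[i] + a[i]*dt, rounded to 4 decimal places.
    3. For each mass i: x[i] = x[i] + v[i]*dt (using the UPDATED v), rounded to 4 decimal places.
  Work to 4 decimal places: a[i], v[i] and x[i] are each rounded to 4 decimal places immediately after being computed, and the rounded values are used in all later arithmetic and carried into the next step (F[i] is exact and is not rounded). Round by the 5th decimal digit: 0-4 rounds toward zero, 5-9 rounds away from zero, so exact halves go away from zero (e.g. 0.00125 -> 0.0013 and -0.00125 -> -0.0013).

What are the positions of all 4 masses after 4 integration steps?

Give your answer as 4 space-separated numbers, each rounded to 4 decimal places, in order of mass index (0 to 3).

Step 0: x=[4.0000 10.0000 20.0000 26.0000] v=[0.0000 0.0000 0.0000 0.0000]
Step 1: x=[4.1600 10.6400 19.3600 26.0000] v=[0.8000 3.2000 -3.2000 0.0000]
Step 2: x=[4.5056 11.6384 18.3872 25.8976] v=[1.7280 4.9920 -4.8640 -0.5120]
Step 3: x=[5.0614 12.5754 17.5363 25.5535] v=[2.7789 4.6848 -4.2547 -1.7203]
Step 4: x=[5.8134 13.1039 17.1744 24.8867] v=[3.7599 2.6423 -1.8097 -3.3341]

Answer: 5.8134 13.1039 17.1744 24.8867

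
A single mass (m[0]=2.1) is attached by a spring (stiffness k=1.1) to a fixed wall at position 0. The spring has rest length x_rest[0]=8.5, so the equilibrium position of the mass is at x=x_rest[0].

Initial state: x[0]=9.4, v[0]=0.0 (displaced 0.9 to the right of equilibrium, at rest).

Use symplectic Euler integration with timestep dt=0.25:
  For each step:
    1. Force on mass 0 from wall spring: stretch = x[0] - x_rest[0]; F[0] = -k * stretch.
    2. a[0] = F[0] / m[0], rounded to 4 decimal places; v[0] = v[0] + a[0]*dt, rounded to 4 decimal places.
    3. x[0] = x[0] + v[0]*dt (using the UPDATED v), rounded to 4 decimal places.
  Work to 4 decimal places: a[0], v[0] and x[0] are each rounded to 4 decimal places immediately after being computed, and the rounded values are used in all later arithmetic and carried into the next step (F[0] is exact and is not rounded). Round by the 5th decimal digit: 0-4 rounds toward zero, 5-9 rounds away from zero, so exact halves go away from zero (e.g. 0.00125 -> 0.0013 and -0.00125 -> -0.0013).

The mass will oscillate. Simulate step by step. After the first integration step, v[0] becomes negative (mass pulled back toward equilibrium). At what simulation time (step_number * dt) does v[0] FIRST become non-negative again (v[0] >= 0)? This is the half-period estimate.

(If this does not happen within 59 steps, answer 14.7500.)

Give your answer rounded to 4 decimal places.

Answer: 4.5000

Derivation:
Step 0: x=[9.4000] v=[0.0000]
Step 1: x=[9.3705] v=[-0.1179]
Step 2: x=[9.3125] v=[-0.2319]
Step 3: x=[9.2279] v=[-0.3383]
Step 4: x=[9.1195] v=[-0.4336]
Step 5: x=[8.9908] v=[-0.5147]
Step 6: x=[8.8461] v=[-0.5790]
Step 7: x=[8.6900] v=[-0.6243]
Step 8: x=[8.5277] v=[-0.6492]
Step 9: x=[8.3645] v=[-0.6528]
Step 10: x=[8.2057] v=[-0.6351]
Step 11: x=[8.0566] v=[-0.5966]
Step 12: x=[7.9220] v=[-0.5385]
Step 13: x=[7.8063] v=[-0.4628]
Step 14: x=[7.7133] v=[-0.3720]
Step 15: x=[7.6461] v=[-0.2690]
Step 16: x=[7.6068] v=[-0.1572]
Step 17: x=[7.5968] v=[-0.0402]
Step 18: x=[7.6163] v=[0.0781]
First v>=0 after going negative at step 18, time=4.5000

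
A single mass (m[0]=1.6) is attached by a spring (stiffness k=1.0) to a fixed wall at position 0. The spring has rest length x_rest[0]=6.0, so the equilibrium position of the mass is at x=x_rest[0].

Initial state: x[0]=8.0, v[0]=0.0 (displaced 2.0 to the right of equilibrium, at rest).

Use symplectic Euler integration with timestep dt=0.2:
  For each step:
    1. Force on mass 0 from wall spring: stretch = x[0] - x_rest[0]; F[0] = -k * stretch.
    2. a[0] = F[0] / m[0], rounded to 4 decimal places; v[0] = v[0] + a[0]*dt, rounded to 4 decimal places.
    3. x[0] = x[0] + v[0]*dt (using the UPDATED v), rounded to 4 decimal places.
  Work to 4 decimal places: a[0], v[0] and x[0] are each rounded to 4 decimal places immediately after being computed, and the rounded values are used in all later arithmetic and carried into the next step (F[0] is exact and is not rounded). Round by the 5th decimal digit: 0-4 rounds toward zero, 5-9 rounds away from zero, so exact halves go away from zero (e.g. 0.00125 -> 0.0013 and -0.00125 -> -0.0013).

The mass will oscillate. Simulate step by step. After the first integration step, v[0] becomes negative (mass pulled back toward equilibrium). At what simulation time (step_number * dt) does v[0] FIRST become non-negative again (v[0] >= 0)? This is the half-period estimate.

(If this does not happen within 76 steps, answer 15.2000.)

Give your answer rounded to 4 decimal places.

Step 0: x=[8.0000] v=[0.0000]
Step 1: x=[7.9500] v=[-0.2500]
Step 2: x=[7.8512] v=[-0.4938]
Step 3: x=[7.7062] v=[-0.7252]
Step 4: x=[7.5185] v=[-0.9385]
Step 5: x=[7.2928] v=[-1.1283]
Step 6: x=[7.0348] v=[-1.2899]
Step 7: x=[6.7509] v=[-1.4193]
Step 8: x=[6.4483] v=[-1.5132]
Step 9: x=[6.1345] v=[-1.5692]
Step 10: x=[5.8173] v=[-1.5860]
Step 11: x=[5.5047] v=[-1.5632]
Step 12: x=[5.2044] v=[-1.5013]
Step 13: x=[4.9240] v=[-1.4018]
Step 14: x=[4.6705] v=[-1.2673]
Step 15: x=[4.4503] v=[-1.1011]
Step 16: x=[4.2688] v=[-0.9074]
Step 17: x=[4.1306] v=[-0.6910]
Step 18: x=[4.0391] v=[-0.4573]
Step 19: x=[3.9967] v=[-0.2122]
Step 20: x=[4.0043] v=[0.0382]
First v>=0 after going negative at step 20, time=4.0000

Answer: 4.0000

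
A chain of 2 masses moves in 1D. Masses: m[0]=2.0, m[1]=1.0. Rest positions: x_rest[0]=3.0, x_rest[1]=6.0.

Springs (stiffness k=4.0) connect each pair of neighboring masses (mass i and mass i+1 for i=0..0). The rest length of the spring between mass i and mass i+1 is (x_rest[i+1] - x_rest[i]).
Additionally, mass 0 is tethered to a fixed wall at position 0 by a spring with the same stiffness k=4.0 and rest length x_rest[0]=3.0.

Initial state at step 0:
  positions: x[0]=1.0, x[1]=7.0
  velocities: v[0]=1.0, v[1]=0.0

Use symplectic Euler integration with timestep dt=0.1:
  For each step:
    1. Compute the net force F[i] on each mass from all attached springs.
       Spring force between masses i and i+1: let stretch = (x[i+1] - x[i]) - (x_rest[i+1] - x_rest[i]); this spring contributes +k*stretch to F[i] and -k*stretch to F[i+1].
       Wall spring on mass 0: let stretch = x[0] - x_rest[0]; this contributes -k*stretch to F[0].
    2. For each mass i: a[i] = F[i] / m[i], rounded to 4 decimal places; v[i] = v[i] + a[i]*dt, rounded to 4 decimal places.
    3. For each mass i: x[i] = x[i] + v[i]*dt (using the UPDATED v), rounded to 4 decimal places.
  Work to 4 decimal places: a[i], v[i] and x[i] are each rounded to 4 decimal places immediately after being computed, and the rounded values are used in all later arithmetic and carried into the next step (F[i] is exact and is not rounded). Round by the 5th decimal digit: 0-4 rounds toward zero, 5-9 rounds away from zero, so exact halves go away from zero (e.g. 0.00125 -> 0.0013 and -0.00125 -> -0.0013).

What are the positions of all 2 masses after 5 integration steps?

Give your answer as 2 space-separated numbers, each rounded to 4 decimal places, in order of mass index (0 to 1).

Step 0: x=[1.0000 7.0000] v=[1.0000 0.0000]
Step 1: x=[1.2000 6.8800] v=[2.0000 -1.2000]
Step 2: x=[1.4896 6.6528] v=[2.8960 -2.2720]
Step 3: x=[1.8527 6.3391] v=[3.6307 -3.1373]
Step 4: x=[2.2684 5.9659] v=[4.1574 -3.7319]
Step 5: x=[2.7127 5.5648] v=[4.4432 -4.0109]

Answer: 2.7127 5.5648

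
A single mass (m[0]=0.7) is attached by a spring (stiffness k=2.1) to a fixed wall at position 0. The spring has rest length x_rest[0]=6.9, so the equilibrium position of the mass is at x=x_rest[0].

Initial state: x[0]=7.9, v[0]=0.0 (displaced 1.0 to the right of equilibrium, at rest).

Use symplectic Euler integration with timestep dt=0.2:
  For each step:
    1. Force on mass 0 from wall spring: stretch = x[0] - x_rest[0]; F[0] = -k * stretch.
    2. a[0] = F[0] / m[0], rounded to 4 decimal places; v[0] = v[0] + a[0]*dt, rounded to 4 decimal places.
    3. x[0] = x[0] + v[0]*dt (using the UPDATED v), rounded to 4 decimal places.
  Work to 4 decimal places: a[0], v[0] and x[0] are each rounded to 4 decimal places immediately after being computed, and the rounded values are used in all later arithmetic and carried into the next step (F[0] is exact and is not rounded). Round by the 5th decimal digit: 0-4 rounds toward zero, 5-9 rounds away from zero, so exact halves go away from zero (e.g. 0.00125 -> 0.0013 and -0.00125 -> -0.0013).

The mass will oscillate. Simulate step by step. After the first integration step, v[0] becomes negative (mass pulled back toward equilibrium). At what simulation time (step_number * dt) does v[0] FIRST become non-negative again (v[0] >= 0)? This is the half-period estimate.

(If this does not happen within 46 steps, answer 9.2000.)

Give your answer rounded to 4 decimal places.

Answer: 2.0000

Derivation:
Step 0: x=[7.9000] v=[0.0000]
Step 1: x=[7.7800] v=[-0.6000]
Step 2: x=[7.5544] v=[-1.1280]
Step 3: x=[7.2503] v=[-1.5206]
Step 4: x=[6.9041] v=[-1.7308]
Step 5: x=[6.5574] v=[-1.7333]
Step 6: x=[6.2519] v=[-1.5277]
Step 7: x=[6.0241] v=[-1.1388]
Step 8: x=[5.9014] v=[-0.6133]
Step 9: x=[5.8986] v=[-0.0141]
Step 10: x=[6.0159] v=[0.5867]
First v>=0 after going negative at step 10, time=2.0000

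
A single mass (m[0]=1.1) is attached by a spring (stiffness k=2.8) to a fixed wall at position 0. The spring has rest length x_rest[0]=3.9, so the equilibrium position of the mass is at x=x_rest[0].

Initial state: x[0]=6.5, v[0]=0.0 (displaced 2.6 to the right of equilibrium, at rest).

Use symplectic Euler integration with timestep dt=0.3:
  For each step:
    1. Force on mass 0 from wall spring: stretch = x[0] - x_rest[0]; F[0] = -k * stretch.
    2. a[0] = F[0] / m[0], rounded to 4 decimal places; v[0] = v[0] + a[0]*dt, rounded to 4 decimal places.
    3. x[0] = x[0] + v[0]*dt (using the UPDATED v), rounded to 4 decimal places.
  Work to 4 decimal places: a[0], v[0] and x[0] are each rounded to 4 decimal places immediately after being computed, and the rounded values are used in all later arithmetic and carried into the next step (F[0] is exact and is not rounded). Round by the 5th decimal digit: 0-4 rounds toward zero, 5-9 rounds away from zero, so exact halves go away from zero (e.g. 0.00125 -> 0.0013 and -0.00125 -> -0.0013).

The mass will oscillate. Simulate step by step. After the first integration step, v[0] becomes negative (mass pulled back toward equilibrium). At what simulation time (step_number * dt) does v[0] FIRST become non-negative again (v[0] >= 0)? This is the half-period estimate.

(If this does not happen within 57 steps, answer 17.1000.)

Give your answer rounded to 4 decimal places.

Step 0: x=[6.5000] v=[0.0000]
Step 1: x=[5.9044] v=[-1.9855]
Step 2: x=[4.8496] v=[-3.5161]
Step 3: x=[3.5772] v=[-4.2413]
Step 4: x=[2.3788] v=[-3.9948]
Step 5: x=[1.5288] v=[-2.8332]
Step 6: x=[1.2221] v=[-1.0225]
Step 7: x=[1.5289] v=[1.0225]
First v>=0 after going negative at step 7, time=2.1000

Answer: 2.1000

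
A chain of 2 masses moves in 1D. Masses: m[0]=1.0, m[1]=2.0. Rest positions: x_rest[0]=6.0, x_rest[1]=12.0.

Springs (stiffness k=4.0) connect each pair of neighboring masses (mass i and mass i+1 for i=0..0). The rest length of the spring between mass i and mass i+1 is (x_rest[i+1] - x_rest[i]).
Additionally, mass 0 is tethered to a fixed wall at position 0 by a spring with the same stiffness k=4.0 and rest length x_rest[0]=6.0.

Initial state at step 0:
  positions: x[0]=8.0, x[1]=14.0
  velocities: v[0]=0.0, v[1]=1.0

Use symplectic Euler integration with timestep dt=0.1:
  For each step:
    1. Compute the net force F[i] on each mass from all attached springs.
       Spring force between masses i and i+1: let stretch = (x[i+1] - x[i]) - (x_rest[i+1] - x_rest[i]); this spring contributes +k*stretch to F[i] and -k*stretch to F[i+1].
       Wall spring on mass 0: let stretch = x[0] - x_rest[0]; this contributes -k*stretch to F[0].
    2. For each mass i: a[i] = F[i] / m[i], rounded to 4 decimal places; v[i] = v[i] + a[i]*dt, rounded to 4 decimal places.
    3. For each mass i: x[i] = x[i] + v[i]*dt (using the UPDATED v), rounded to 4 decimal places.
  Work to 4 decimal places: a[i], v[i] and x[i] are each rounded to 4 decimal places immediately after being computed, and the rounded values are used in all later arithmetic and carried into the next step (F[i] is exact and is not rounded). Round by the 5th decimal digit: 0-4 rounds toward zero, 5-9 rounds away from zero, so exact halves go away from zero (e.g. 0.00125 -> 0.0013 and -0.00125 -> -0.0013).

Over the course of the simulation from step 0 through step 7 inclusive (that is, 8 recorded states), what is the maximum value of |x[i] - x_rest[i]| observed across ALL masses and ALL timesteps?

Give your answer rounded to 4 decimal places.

Answer: 2.4372

Derivation:
Step 0: x=[8.0000 14.0000] v=[0.0000 1.0000]
Step 1: x=[7.9200 14.1000] v=[-0.8000 1.0000]
Step 2: x=[7.7704 14.1964] v=[-1.4960 0.9640]
Step 3: x=[7.5670 14.2843] v=[-2.0338 0.8788]
Step 4: x=[7.3296 14.3578] v=[-2.3737 0.7353]
Step 5: x=[7.0802 14.4108] v=[-2.4943 0.5297]
Step 6: x=[6.8408 14.4372] v=[-2.3941 0.2636]
Step 7: x=[6.6316 14.4316] v=[-2.0919 -0.0557]
Max displacement = 2.4372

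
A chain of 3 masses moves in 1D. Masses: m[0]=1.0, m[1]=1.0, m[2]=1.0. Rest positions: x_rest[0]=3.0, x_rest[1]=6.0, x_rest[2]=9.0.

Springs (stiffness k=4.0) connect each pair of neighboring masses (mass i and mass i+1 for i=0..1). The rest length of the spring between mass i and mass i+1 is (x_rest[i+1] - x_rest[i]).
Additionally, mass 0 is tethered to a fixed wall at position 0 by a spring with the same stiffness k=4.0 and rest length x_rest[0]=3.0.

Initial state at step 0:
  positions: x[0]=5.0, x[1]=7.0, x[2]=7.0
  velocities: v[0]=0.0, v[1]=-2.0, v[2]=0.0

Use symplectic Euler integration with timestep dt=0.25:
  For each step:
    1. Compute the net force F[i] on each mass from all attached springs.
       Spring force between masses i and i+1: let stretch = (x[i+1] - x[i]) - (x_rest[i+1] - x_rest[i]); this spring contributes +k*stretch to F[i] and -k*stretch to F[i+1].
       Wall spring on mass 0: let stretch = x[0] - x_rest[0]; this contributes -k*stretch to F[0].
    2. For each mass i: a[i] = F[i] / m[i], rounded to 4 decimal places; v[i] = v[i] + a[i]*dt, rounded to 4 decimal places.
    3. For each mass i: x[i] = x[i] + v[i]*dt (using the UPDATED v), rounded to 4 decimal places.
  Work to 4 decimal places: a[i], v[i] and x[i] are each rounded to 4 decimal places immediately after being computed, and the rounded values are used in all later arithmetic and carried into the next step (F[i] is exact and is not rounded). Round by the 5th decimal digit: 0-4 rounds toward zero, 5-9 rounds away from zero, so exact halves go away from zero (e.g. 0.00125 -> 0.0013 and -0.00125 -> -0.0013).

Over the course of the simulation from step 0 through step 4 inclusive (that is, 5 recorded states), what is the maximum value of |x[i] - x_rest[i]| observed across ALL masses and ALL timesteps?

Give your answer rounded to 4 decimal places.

Step 0: x=[5.0000 7.0000 7.0000] v=[0.0000 -2.0000 0.0000]
Step 1: x=[4.2500 6.0000 7.7500] v=[-3.0000 -4.0000 3.0000]
Step 2: x=[2.8750 5.0000 8.8125] v=[-5.5000 -4.0000 4.2500]
Step 3: x=[1.3125 4.4219 9.6719] v=[-6.2500 -2.3125 3.4375]
Step 4: x=[0.1992 4.3789 9.9688] v=[-4.4531 -0.1719 1.1875]
Max displacement = 2.8008

Answer: 2.8008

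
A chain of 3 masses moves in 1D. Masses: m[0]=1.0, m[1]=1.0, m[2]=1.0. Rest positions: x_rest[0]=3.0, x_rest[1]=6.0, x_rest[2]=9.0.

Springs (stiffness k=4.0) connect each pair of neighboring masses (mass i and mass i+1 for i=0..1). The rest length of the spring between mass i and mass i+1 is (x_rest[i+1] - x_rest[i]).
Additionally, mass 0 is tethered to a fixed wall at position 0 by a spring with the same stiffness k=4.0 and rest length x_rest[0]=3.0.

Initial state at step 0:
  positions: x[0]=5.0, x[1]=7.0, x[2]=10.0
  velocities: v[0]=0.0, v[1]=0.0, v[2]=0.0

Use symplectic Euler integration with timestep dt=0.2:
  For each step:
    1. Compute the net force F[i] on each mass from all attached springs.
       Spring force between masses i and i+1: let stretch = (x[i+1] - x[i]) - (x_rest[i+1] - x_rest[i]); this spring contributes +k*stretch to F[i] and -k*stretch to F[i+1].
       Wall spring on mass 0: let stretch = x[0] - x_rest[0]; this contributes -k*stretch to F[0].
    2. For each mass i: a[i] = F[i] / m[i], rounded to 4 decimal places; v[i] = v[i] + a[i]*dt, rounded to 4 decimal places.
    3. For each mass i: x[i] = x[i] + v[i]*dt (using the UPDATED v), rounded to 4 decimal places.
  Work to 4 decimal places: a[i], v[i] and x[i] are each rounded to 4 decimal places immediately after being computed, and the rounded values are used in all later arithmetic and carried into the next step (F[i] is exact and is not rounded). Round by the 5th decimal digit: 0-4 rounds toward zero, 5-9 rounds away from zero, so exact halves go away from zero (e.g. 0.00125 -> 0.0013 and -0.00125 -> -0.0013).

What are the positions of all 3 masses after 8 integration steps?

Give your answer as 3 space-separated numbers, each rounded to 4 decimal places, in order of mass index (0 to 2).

Answer: 3.1440 5.2847 9.6597

Derivation:
Step 0: x=[5.0000 7.0000 10.0000] v=[0.0000 0.0000 0.0000]
Step 1: x=[4.5200 7.1600 10.0000] v=[-2.4000 0.8000 0.0000]
Step 2: x=[3.7392 7.3520 10.0256] v=[-3.9040 0.9600 0.1280]
Step 3: x=[2.9382 7.3937 10.1034] v=[-4.0051 0.2086 0.3891]
Step 4: x=[2.3799 7.1561 10.2277] v=[-2.7913 -1.1880 0.6213]
Step 5: x=[2.2050 6.6458 10.3405] v=[-0.8743 -2.5517 0.5640]
Step 6: x=[2.3879 6.0161 10.3421] v=[0.9143 -3.1486 0.0082]
Step 7: x=[2.7692 5.4980 10.1316] v=[1.9065 -2.5904 -1.0526]
Step 8: x=[3.1440 5.2847 9.6597] v=[1.8742 -1.0666 -2.3595]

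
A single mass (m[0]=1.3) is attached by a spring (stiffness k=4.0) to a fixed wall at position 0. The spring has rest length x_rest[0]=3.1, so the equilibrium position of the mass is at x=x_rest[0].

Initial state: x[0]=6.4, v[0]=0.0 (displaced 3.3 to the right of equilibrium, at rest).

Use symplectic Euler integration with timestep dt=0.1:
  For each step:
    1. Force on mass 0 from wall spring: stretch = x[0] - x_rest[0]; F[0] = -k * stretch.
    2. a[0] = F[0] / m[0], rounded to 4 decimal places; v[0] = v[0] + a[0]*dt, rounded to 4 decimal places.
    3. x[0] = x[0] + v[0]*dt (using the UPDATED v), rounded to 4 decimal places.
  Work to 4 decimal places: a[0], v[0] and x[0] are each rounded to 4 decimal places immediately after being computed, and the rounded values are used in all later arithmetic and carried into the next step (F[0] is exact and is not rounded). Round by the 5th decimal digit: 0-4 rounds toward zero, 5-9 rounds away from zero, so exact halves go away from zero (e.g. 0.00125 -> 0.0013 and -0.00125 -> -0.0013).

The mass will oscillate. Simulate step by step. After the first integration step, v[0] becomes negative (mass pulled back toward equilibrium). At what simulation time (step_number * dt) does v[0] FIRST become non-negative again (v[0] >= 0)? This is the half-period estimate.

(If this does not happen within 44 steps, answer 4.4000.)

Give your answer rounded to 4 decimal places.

Step 0: x=[6.4000] v=[0.0000]
Step 1: x=[6.2985] v=[-1.0154]
Step 2: x=[6.0985] v=[-1.9996]
Step 3: x=[5.8063] v=[-2.9222]
Step 4: x=[5.4308] v=[-3.7549]
Step 5: x=[4.9836] v=[-4.4721]
Step 6: x=[4.4784] v=[-5.0517]
Step 7: x=[3.9308] v=[-5.4758]
Step 8: x=[3.3577] v=[-5.7314]
Step 9: x=[2.7766] v=[-5.8107]
Step 10: x=[2.2055] v=[-5.7112]
Step 11: x=[1.6619] v=[-5.4360]
Step 12: x=[1.1626] v=[-4.9935]
Step 13: x=[0.7229] v=[-4.3974]
Step 14: x=[0.3563] v=[-3.6660]
Step 15: x=[0.0741] v=[-2.8218]
Step 16: x=[-0.1150] v=[-1.8908]
Step 17: x=[-0.2052] v=[-0.9016]
Step 18: x=[-0.1937] v=[0.1154]
First v>=0 after going negative at step 18, time=1.8000

Answer: 1.8000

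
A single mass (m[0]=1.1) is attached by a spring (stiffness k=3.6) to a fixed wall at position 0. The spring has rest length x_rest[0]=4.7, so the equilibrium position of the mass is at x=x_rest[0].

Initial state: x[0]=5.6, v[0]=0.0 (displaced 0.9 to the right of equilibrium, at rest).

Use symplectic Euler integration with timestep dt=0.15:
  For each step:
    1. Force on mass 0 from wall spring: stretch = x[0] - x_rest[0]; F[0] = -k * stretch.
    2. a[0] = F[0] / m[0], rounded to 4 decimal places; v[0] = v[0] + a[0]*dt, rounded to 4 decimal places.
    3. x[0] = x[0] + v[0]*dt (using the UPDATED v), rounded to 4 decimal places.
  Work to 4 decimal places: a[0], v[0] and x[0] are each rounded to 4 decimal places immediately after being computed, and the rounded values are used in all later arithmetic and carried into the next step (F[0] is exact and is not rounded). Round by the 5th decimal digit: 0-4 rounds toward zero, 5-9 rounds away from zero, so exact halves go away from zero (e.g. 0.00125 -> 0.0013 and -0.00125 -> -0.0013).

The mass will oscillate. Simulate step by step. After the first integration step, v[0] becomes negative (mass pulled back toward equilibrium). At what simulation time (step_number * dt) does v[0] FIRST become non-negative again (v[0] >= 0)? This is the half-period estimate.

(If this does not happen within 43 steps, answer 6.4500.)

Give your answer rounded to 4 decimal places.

Answer: 1.8000

Derivation:
Step 0: x=[5.6000] v=[0.0000]
Step 1: x=[5.5337] v=[-0.4418]
Step 2: x=[5.4060] v=[-0.8511]
Step 3: x=[5.2263] v=[-1.1977]
Step 4: x=[5.0079] v=[-1.4561]
Step 5: x=[4.7668] v=[-1.6073]
Step 6: x=[4.5208] v=[-1.6401]
Step 7: x=[4.2880] v=[-1.5521]
Step 8: x=[4.0855] v=[-1.3498]
Step 9: x=[3.9283] v=[-1.0481]
Step 10: x=[3.8279] v=[-0.6693]
Step 11: x=[3.7917] v=[-0.2412]
Step 12: x=[3.8224] v=[0.2047]
First v>=0 after going negative at step 12, time=1.8000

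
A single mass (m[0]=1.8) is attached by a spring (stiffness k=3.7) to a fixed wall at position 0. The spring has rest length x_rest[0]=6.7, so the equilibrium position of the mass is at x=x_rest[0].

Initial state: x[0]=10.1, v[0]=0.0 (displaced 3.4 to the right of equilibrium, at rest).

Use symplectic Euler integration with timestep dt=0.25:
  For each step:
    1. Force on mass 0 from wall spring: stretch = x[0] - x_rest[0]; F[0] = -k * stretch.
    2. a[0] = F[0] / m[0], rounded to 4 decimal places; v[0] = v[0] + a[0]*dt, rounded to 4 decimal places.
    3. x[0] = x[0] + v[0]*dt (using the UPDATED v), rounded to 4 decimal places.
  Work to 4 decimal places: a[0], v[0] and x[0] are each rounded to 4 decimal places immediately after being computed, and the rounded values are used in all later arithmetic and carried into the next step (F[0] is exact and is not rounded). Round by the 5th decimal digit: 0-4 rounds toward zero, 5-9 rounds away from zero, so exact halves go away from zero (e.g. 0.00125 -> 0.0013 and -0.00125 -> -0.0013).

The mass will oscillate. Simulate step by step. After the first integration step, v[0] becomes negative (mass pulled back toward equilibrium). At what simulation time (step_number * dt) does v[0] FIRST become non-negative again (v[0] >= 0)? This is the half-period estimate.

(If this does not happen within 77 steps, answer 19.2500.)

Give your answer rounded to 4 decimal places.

Answer: 2.2500

Derivation:
Step 0: x=[10.1000] v=[0.0000]
Step 1: x=[9.6632] v=[-1.7472]
Step 2: x=[8.8457] v=[-3.2700]
Step 3: x=[7.7525] v=[-4.3727]
Step 4: x=[6.5241] v=[-4.9136]
Step 5: x=[5.3183] v=[-4.8232]
Step 6: x=[4.2900] v=[-4.1132]
Step 7: x=[3.5713] v=[-2.8747]
Step 8: x=[3.2546] v=[-1.2669]
Step 9: x=[3.3805] v=[0.5037]
First v>=0 after going negative at step 9, time=2.2500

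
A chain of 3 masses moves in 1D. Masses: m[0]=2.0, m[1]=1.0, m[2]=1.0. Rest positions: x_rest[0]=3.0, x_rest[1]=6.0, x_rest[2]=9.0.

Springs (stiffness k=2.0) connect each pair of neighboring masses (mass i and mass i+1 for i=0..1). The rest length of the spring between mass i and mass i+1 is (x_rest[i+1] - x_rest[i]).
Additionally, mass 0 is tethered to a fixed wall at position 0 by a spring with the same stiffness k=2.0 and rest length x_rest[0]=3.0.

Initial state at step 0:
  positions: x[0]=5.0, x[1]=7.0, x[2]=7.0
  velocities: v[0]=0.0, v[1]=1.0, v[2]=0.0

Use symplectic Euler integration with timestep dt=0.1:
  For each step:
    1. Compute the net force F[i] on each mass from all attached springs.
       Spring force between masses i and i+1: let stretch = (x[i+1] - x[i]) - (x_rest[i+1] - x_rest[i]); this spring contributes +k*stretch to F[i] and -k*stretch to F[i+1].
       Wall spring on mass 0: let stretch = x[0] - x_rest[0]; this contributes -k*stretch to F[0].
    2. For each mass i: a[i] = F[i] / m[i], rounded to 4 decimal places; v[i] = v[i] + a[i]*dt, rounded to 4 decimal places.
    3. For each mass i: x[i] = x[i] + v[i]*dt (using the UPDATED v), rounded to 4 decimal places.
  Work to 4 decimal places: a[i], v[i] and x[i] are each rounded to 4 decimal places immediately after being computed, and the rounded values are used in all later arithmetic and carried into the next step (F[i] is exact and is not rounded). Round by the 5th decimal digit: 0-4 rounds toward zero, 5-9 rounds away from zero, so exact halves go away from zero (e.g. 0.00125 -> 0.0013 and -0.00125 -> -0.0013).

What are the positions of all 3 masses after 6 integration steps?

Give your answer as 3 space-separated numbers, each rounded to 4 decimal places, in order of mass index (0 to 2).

Answer: 4.4173 6.7759 8.1904

Derivation:
Step 0: x=[5.0000 7.0000 7.0000] v=[0.0000 1.0000 0.0000]
Step 1: x=[4.9700 7.0600 7.0600] v=[-0.3000 0.6000 0.6000]
Step 2: x=[4.9112 7.0782 7.1800] v=[-0.5880 0.1820 1.2000]
Step 3: x=[4.8250 7.0551 7.3580] v=[-0.8624 -0.2310 1.7796]
Step 4: x=[4.7128 6.9935 7.5899] v=[-1.1219 -0.6164 2.3190]
Step 5: x=[4.5763 6.8982 7.8699] v=[-1.3651 -0.9533 2.7997]
Step 6: x=[4.4173 6.7759 8.1904] v=[-1.5905 -1.2233 3.2054]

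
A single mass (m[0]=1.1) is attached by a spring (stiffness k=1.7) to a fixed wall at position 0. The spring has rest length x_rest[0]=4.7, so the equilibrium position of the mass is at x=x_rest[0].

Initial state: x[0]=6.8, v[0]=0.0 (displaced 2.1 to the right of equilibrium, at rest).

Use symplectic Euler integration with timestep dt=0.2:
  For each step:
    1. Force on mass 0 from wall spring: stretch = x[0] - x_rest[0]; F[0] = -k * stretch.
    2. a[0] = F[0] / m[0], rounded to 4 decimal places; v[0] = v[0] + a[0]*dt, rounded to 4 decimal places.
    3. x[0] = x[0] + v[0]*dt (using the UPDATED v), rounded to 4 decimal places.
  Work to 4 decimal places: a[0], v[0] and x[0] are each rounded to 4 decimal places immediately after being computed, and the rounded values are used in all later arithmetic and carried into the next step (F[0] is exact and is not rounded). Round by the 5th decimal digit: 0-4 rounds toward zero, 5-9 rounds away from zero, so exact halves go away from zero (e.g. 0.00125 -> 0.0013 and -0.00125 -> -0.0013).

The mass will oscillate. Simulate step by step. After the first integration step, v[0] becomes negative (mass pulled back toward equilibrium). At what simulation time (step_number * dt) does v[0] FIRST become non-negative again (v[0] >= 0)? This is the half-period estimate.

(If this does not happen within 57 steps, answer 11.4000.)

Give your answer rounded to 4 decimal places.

Answer: 2.6000

Derivation:
Step 0: x=[6.8000] v=[0.0000]
Step 1: x=[6.6702] v=[-0.6491]
Step 2: x=[6.4186] v=[-1.2581]
Step 3: x=[6.0607] v=[-1.7893]
Step 4: x=[5.6187] v=[-2.2099]
Step 5: x=[5.1199] v=[-2.4939]
Step 6: x=[4.5952] v=[-2.6237]
Step 7: x=[4.0769] v=[-2.5913]
Step 8: x=[3.5972] v=[-2.3987]
Step 9: x=[3.1856] v=[-2.0578]
Step 10: x=[2.8677] v=[-1.5897]
Step 11: x=[2.6630] v=[-1.0234]
Step 12: x=[2.5842] v=[-0.3938]
Step 13: x=[2.6362] v=[0.2602]
First v>=0 after going negative at step 13, time=2.6000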